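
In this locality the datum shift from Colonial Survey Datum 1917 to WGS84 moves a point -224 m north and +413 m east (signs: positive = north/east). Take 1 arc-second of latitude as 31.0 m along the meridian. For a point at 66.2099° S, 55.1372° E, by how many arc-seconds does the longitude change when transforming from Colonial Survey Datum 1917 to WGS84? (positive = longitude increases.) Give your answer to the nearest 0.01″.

Δλ = 33.03″

At latitude -66.2099°, cos φ = 0.403387.
1″ of longitude at this latitude = 31.00 × cos φ = 12.5050 m, so Δλ = 413.0 / 12.5050 = 33.027″.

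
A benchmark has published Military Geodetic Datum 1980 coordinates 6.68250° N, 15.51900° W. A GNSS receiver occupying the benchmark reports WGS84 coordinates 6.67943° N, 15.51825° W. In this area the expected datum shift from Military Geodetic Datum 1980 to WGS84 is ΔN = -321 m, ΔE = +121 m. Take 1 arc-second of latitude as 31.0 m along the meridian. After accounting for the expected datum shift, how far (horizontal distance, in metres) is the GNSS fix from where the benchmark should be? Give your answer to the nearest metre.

44 m

Observed coordinate differences: Δφ = -0.00307°, Δλ = +0.00075°.
Converting to metres (1° lat = 111600 m, cos φ = 0.993206): observed ΔN = -342.6 m, observed ΔE = 83.1 m.
Subtracting the expected shift leaves a residual of -342.6 − (-321) = -21.6 m north and 83.1 − (121) = -37.9 m east.
Residual distance = √((-21.6)² + (-37.9)²) = 43.6 m.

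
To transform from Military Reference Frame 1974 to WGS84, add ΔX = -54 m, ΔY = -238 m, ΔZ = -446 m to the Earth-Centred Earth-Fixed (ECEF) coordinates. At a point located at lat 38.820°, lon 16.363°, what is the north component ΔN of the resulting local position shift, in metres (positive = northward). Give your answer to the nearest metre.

At φ = 38.820°, λ = 16.363°: sin φ = 0.626876, cos φ = 0.779119, sin λ = 0.281722, cos λ = 0.959496.
ΔN = −sin φ cos λ·ΔX − sin φ sin λ·ΔY + cos φ·ΔZ = −(0.626876)(0.959496)(-54) − (0.626876)(0.281722)(-238) + (0.779119)(-446) = -272.98 m.

ΔN = -273 m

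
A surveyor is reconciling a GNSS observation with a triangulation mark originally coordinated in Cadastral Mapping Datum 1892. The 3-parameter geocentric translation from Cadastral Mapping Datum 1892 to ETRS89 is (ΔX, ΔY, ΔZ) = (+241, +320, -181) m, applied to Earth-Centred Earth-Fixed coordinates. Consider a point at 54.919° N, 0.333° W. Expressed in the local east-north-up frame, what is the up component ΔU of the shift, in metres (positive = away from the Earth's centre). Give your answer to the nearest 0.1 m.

ΔU = -10.7 m

The local up (radial) axis is (cos φ cos λ, cos φ sin λ, sin φ), giving ΔU = 138.509 − 1.069 − 148.120 = -10.68 m.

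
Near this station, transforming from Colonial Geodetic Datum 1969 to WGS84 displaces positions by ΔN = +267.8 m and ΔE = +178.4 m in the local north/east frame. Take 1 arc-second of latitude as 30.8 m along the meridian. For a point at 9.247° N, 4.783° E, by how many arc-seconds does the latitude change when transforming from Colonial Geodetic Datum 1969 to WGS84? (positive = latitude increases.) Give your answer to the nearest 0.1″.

Δφ = 8.7″

1″ of latitude = 30.80 m, so Δφ = 267.8 / 30.80 = 8.695″.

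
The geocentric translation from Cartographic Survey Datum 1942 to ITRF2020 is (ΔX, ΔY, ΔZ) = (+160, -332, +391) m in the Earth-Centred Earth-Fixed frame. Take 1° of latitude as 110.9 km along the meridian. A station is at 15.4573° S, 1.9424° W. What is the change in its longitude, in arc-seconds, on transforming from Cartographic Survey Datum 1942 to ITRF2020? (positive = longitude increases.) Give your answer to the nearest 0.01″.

Δλ = -10.99″

sin φ = -0.266520, cos φ = 0.963829, sin λ = -0.033895, cos λ = 0.999425.
East component: ΔE = −sin λ·ΔX + cos λ·ΔY = −(-0.033895)(160) + (0.999425)(-332) = -326.39 m.
1° of latitude spans 110900 m; at latitude φ, 1° of longitude spans that × cos φ = 106888.7 m, so Δλ = -326.39 / 106888.7 × 3600 = -10.993″.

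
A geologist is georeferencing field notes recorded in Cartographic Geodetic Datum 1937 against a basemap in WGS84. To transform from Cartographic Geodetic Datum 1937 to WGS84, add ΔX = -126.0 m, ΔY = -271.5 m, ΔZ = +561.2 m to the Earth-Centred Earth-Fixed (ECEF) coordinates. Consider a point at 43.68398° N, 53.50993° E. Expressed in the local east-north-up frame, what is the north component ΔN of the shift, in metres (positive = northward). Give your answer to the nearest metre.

The local north axis is (−sin φ cos λ, −sin φ sin λ, cos φ), giving ΔN = 51.753 + 150.758 + 405.838 = 608.35 m.

ΔN = 608 m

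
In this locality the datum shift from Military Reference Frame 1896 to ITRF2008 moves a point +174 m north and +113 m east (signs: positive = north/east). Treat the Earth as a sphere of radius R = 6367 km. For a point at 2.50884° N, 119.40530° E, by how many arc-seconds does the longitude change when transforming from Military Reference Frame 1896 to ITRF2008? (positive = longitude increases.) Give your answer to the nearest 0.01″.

At latitude 2.50884°, cos φ = 0.999041.
One radian of longitude at latitude φ spans R cos φ, so Δλ = ΔE / (R cos φ) = 113.0 / (6367000 × 0.999041) = 1.7765e-05 rad = 3.664″.

Δλ = 3.66″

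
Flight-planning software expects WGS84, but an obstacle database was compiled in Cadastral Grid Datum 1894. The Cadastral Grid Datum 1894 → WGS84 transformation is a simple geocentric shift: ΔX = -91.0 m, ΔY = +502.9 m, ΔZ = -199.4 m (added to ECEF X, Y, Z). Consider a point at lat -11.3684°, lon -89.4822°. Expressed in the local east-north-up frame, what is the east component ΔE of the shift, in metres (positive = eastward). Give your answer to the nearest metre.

ΔE = -86 m

The local east axis at (φ, λ) is (−sin λ, cos λ, 0), so ΔE = −sin(-89.4822°)·(-91.0) + cos(-89.4822°)·502.9 = -86.45 m.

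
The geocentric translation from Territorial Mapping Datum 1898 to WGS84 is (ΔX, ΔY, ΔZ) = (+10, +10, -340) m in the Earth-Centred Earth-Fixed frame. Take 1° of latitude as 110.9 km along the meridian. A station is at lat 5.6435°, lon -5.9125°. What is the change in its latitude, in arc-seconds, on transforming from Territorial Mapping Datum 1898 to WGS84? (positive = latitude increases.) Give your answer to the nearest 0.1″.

sin φ = 0.098338, cos φ = 0.995153, sin λ = -0.103010, cos λ = 0.994680.
North component: ΔN = −sin φ cos λ·ΔX − sin φ sin λ·ΔY + cos φ·ΔZ = −(0.098338)(0.994680)(10) − (0.098338)(-0.103010)(10) + (0.995153)(-340) = -339.23 m.
1° of latitude spans 110900 m, so Δφ = -339.23 / 110900 × 3600 = -11.012″.

Δφ = -11.0″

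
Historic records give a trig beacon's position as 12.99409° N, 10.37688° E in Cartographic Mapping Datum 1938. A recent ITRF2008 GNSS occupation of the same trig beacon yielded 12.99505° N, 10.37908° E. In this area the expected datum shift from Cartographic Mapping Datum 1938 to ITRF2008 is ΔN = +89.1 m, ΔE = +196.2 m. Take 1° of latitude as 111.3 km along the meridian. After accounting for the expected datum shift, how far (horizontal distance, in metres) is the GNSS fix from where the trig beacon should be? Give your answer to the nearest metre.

46 m

Observed coordinate differences: Δφ = +0.00096°, Δλ = +0.00220°.
Converting to metres (1° lat = 111300 m, cos φ = 0.974393): observed ΔN = 106.8 m, observed ΔE = 238.6 m.
Subtracting the expected shift leaves a residual of 106.8 − (89.1) = 17.7 m north and 238.6 − (196.2) = 42.4 m east.
Residual distance = √(17.7² + 42.4²) = 46.0 m.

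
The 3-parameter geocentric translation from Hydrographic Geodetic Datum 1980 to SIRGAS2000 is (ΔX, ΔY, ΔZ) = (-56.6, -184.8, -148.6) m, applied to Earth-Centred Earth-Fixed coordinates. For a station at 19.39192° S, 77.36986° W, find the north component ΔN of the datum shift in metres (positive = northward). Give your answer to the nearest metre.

At φ = -19.39192°, λ = -77.36986°: sin φ = -0.332028, cos φ = 0.943269, sin λ = -0.975802, cos λ = 0.218657.
ΔN = −sin φ cos λ·ΔX − sin φ sin λ·ΔY + cos φ·ΔZ = −(-0.332028)(0.218657)(-56.6) − (-0.332028)(-0.975802)(-184.8) + (0.943269)(-148.6) = -84.40 m.

ΔN = -84 m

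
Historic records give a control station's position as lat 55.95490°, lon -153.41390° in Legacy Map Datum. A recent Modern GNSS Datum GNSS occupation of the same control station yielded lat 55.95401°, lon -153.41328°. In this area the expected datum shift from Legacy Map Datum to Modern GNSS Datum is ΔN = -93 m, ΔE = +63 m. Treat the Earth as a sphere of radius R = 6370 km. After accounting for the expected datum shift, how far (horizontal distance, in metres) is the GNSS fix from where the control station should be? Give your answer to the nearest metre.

Observed coordinate differences: Δφ = -0.00089°, Δλ = +0.00062°.
Converting to metres (1° lat = 111177 m, cos φ = 0.559845): observed ΔN = -98.9 m, observed ΔE = 38.6 m.
Subtracting the expected shift leaves a residual of -98.9 − (-93) = -5.9 m north and 38.6 − (63) = -24.4 m east.
Residual distance = √((-5.9)² + (-24.4)²) = 25.1 m.

25 m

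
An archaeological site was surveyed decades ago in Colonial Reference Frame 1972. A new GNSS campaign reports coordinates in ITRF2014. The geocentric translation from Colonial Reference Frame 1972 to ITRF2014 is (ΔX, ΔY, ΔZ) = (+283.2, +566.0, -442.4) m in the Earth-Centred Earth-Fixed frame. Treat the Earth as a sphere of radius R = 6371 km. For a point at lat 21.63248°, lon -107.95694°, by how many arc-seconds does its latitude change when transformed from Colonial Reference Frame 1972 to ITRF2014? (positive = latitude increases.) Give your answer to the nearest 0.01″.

Δφ = -5.85″

sin φ = 0.368652, cos φ = 0.929568, sin λ = -0.951288, cos λ = -0.308302.
North component: ΔN = −sin φ cos λ·ΔX − sin φ sin λ·ΔY + cos φ·ΔZ = −(0.368652)(-0.308302)(283.2) − (0.368652)(-0.951288)(566.0) + (0.929568)(-442.4) = -180.56 m.
1° of latitude spans πR/180 = 111195 m, so Δφ = -180.56 / 111195 × 3600 = -5.846″.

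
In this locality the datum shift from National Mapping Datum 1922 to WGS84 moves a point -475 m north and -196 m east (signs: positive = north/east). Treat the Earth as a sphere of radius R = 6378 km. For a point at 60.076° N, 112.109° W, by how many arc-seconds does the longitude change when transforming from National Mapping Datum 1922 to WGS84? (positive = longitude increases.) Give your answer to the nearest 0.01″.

At latitude 60.076°, cos φ = 0.498851.
One radian of longitude at latitude φ spans R cos φ, so Δλ = ΔE / (R cos φ) = -196.0 / (6378000 × 0.498851) = -6.1603e-05 rad = -12.707″.

Δλ = -12.71″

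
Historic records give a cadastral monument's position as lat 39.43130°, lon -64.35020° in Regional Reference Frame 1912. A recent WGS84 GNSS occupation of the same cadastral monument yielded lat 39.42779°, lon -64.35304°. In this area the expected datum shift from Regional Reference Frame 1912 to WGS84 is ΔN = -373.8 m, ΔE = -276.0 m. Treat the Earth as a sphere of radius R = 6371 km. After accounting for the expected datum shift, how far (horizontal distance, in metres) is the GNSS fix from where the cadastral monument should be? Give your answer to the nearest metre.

36 m

Observed coordinate differences: Δφ = -0.00351°, Δλ = -0.00284°.
Converting to metres (1° lat = 111195 m, cos φ = 0.772387): observed ΔN = -390.3 m, observed ΔE = -243.9 m.
Subtracting the expected shift leaves a residual of -390.3 − (-373.8) = -16.5 m north and -243.9 − (-276.0) = 32.1 m east.
Residual distance = √((-16.5)² + 32.1²) = 36.1 m.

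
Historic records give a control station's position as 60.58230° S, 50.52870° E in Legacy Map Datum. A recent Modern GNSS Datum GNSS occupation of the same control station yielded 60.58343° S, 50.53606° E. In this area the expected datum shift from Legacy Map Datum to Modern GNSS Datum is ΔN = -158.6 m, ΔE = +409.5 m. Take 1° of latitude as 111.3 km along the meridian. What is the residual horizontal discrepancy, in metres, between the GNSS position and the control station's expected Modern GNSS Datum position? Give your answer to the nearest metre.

34 m

Observed coordinate differences: Δφ = -0.00113°, Δλ = +0.00736°.
Converting to metres (1° lat = 111300 m, cos φ = 0.491173): observed ΔN = -125.8 m, observed ΔE = 402.4 m.
Subtracting the expected shift leaves a residual of -125.8 − (-158.6) = 32.8 m north and 402.4 − (409.5) = -7.1 m east.
Residual distance = √(32.8² + (-7.1)²) = 33.6 m.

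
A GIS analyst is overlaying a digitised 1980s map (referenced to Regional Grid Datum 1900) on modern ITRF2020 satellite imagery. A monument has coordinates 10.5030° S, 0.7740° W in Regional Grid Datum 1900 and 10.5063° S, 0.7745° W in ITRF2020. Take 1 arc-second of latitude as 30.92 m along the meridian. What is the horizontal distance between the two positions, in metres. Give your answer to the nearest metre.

Δφ = -10.5063° − -10.5030° = -0.0033°; Δλ = -0.7745° − -0.7740° = -0.0005°.
1° of latitude = 3600 × 30.92 = 111312 m.
ΔN = Δφ × 111312 = -367.3 m; ΔE = Δλ × 111312 × cos(-10.5030°) = -0.0005 × 111312 × 0.983245 = -54.7 m.
Distance = √(ΔE² + ΔN²) = √((-54.7)² + (-367.3)²) = 371.4 m.

371 m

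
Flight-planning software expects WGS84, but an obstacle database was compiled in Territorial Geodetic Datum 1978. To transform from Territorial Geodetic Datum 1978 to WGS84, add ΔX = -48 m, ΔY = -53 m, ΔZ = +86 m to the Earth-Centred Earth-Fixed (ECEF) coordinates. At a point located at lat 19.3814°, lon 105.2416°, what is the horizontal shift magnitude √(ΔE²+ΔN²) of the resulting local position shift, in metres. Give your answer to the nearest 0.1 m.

111.6 m

The local east axis at (φ, λ) is (−sin λ, cos λ, 0), so ΔE = −sin(105.2416°)·(-48) + cos(105.2416°)·(-53) = 60.24 m.
The local north axis is (−sin φ cos λ, −sin φ sin λ, cos φ), giving ΔN = -4.188 + 16.970 + 81.126 = 93.91 m.
Horizontal magnitude = √(ΔE² + ΔN²) = √(60.24² + 93.91²) = 111.57 m.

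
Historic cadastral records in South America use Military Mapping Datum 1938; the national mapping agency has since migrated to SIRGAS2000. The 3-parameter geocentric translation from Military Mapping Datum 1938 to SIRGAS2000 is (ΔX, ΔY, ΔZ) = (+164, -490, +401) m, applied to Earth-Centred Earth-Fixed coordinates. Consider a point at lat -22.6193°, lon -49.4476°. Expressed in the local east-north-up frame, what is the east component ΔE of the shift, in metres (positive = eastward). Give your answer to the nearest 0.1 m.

The local east axis at (φ, λ) is (−sin λ, cos λ, 0), so ΔE = −sin(-49.4476°)·164 + cos(-49.4476°)·(-490) = -193.96 m.

ΔE = -194.0 m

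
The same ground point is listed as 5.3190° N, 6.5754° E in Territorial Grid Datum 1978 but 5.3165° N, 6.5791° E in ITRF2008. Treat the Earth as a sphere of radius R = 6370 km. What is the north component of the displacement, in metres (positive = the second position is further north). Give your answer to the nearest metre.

ΔN = -278 m

Δφ = 5.3165° − 5.3190° = -0.0025°; Δλ = 6.5791° − 6.5754° = +0.0037°.
1° along a meridian = πR/180 = 111177 m.
ΔN = Δφ × 111177 = -277.9 m; ΔE = Δλ × 111177 × cos(5.3190°) = +0.0037 × 111177 × 0.995694 = 409.6 m.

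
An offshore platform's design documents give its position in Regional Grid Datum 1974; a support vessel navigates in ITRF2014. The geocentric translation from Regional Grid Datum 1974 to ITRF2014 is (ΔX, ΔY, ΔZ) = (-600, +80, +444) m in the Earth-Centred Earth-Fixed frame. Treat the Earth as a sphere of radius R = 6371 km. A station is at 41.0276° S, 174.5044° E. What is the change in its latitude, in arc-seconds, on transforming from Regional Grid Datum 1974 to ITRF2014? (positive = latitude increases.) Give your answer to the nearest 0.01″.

Δφ = 23.70″

sin φ = -0.656423, cos φ = 0.754393, sin λ = 0.095769, cos λ = -0.995404.
North component: ΔN = −sin φ cos λ·ΔX − sin φ sin λ·ΔY + cos φ·ΔZ = −(-0.656423)(-0.995404)(-600) − (-0.656423)(0.095769)(80) + (0.754393)(444) = 732.02 m.
1° of latitude spans πR/180 = 111195 m, so Δφ = 732.02 / 111195 × 3600 = 23.700″.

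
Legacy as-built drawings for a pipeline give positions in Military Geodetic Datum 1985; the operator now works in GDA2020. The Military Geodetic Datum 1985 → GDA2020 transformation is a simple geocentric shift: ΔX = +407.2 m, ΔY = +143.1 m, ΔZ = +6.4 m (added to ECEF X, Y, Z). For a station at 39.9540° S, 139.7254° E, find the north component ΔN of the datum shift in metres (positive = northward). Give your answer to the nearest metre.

ΔN = -135 m

The local north axis is (−sin φ cos λ, −sin φ sin λ, cos φ), giving ΔN = -199.507 + 59.406 + 4.906 = -135.20 m.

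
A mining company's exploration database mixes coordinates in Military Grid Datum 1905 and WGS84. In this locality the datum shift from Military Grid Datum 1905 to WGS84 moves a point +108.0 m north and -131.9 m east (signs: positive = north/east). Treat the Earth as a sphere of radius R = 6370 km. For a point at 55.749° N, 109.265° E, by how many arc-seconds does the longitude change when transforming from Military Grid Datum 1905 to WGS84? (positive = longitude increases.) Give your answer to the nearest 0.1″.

Δλ = -7.6″

At latitude 55.749°, cos φ = 0.562819.
One radian of longitude at latitude φ spans R cos φ, so Δλ = ΔE / (R cos φ) = -131.9 / (6370000 × 0.562819) = -3.6791e-05 rad = -7.589″.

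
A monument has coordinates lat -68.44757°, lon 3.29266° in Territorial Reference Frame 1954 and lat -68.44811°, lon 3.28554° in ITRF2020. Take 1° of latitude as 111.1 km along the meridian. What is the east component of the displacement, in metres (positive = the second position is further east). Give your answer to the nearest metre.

Δφ = -68.44811° − -68.44757° = -0.00054°; Δλ = 3.28554° − 3.29266° = -0.00712°.
ΔN = Δφ × 111100 = -60.0 m; ΔE = Δλ × 111100 × cos(-68.44757°) = -0.00712 × 111100 × 0.367352 = -290.6 m.

ΔE = -291 m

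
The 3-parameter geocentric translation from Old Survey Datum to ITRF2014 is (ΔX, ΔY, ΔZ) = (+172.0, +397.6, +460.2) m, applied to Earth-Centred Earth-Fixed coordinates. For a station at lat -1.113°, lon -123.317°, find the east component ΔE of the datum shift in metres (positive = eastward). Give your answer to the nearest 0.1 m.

ΔE = -74.7 m

At φ = -1.113°, λ = -123.317°: sin φ = -0.019424, cos φ = 0.999811, sin λ = -0.835644, cos λ = -0.549271.
ΔE = −sin λ·ΔX + cos λ·ΔY = −(-0.835644)·(172.0) + (-0.549271)·(397.6) = -74.66 m.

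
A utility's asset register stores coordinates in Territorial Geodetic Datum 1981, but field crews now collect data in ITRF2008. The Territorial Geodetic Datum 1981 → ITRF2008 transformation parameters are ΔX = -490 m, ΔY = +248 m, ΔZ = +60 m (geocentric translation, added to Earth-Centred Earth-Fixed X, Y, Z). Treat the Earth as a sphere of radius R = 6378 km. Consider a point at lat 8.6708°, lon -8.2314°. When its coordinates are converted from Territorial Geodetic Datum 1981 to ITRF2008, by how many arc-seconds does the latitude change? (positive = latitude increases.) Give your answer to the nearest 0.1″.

sin φ = 0.150757, cos φ = 0.988571, sin λ = -0.143171, cos λ = 0.989698.
North component: ΔN = −sin φ cos λ·ΔX − sin φ sin λ·ΔY + cos φ·ΔZ = −(0.150757)(0.989698)(-490) − (0.150757)(-0.143171)(248) + (0.988571)(60) = 137.78 m.
1° of latitude spans πR/180 = 111317 m, so Δφ = 137.78 / 111317 × 3600 = 4.456″.

Δφ = 4.5″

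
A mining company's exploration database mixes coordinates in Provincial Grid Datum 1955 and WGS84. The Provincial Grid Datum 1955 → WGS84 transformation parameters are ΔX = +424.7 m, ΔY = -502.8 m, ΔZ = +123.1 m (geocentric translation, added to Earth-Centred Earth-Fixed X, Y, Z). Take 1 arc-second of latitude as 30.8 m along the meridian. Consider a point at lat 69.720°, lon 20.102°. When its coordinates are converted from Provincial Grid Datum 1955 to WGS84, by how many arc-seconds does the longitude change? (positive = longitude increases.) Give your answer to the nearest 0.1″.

Δλ = -57.9″

sin φ = 0.938010, cos φ = 0.346608, sin λ = 0.343692, cos λ = 0.939082.
East component: ΔE = −sin λ·ΔX + cos λ·ΔY = −(0.343692)(424.7) + (0.939082)(-502.8) = -618.14 m.
1° of latitude spans 3600 × 30.80 = 110880 m; at latitude φ, 1° of longitude spans that × cos φ = 38431.9 m, so Δλ = -618.14 / 38431.9 × 3600 = -57.902″.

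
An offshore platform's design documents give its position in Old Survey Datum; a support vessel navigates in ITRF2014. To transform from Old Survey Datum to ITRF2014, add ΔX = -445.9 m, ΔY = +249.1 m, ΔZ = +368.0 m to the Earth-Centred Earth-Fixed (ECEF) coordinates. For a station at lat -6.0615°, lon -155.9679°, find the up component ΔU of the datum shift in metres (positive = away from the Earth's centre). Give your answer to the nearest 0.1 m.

At φ = -6.0615°, λ = -155.9679°: sin φ = -0.105596, cos φ = 0.994409, sin λ = -0.407248, cos λ = -0.913317.
ΔU = cos φ cos λ·ΔX + cos φ sin λ·ΔY + sin φ·ΔZ = (0.994409)(-0.913317)(-445.9) + (0.994409)(-0.407248)(249.1) + (-0.105596)(368.0) = 265.23 m.

ΔU = 265.2 m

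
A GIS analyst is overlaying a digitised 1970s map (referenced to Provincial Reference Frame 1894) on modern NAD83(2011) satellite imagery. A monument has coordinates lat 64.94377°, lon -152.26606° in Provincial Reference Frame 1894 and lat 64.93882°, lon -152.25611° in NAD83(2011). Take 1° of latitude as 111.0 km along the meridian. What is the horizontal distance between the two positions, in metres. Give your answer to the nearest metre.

722 m

Δφ = 64.93882° − 64.94377° = -0.00495°; Δλ = -152.25611° − -152.26606° = +0.00995°.
ΔN = Δφ × 111000 = -549.4 m; ΔE = Δλ × 111000 × cos(64.94377°) = +0.00995 × 111000 × 0.423508 = 467.7 m.
Distance = √(ΔE² + ΔN²) = √(467.7² + (-549.4)²) = 721.6 m.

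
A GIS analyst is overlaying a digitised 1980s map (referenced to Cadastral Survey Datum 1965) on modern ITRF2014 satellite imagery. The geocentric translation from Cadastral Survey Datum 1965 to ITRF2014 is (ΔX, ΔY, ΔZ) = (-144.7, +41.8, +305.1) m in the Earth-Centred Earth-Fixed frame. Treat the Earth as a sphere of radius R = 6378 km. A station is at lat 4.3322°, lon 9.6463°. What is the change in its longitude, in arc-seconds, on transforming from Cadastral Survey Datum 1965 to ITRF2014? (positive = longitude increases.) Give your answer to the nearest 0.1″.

sin φ = 0.075539, cos φ = 0.997143, sin λ = 0.167565, cos λ = 0.985861.
East component: ΔE = −sin λ·ΔX + cos λ·ΔY = −(0.167565)(-144.7) + (0.985861)(41.8) = 65.46 m.
1° of latitude spans πR/180 = 111317 m; at latitude φ, 1° of longitude spans that × cos φ = 110999.0 m, so Δλ = 65.46 / 110999.0 × 3600 = 2.123″.

Δλ = 2.1″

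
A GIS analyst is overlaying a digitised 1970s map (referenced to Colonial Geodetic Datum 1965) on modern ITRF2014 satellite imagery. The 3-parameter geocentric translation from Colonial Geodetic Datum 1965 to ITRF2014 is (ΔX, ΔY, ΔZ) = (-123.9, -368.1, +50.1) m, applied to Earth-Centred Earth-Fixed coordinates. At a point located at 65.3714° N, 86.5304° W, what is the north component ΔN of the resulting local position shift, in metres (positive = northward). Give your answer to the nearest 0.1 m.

The local north axis is (−sin φ cos λ, −sin φ sin λ, cos φ), giving ΔN = 6.816 − 334.000 + 20.878 = -306.31 m.

ΔN = -306.3 m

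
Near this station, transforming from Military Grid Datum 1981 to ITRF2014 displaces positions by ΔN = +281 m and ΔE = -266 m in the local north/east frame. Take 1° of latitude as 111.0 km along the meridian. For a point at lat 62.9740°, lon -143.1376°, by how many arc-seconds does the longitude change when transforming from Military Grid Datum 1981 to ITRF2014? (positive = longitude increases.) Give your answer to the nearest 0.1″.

At latitude 62.9740°, cos φ = 0.454395.
1° of longitude at this latitude = 111.0 × cos φ = 50.44 km, so Δλ = -266.0 / 50437.8 = -0.0052738° = -18.986″.

Δλ = -19.0″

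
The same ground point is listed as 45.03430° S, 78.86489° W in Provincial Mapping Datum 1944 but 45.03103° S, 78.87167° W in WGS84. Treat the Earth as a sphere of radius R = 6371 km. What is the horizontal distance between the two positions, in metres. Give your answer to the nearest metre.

645 m

Δφ = -45.03103° − -45.03430° = +0.00327°; Δλ = -78.87167° − -78.86489° = -0.00678°.
1° along a meridian = πR/180 = 111195 m.
ΔN = Δφ × 111195 = 363.6 m; ΔE = Δλ × 111195 × cos(-45.03430°) = -0.00678 × 111195 × 0.706683 = -532.8 m.
Distance = √(ΔE² + ΔN²) = √((-532.8)² + 363.6²) = 645.0 m.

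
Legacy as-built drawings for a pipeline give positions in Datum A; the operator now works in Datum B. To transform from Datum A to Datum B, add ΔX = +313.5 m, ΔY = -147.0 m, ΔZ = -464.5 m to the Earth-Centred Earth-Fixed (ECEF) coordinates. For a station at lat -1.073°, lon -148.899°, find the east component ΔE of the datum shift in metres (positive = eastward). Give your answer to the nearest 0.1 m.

At φ = -1.073°, λ = -148.899°: sin φ = -0.018726, cos φ = 0.999825, sin λ = -0.516548, cos λ = -0.856258.
ΔE = −sin λ·ΔX + cos λ·ΔY = −(-0.516548)·(313.5) + (-0.856258)·(-147.0) = 287.81 m.

ΔE = 287.8 m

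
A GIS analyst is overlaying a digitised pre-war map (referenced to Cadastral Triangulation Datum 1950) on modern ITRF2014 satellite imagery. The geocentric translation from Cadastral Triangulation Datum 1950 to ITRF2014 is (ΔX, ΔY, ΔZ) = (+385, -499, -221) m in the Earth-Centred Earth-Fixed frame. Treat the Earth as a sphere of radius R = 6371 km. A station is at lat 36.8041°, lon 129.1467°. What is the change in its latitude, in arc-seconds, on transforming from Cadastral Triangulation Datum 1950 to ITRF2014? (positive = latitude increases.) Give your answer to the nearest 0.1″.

sin φ = 0.599081, cos φ = 0.800689, sin λ = 0.775532, cos λ = -0.631308.
North component: ΔN = −sin φ cos λ·ΔX − sin φ sin λ·ΔY + cos φ·ΔZ = −(0.599081)(-0.631308)(385) − (0.599081)(0.775532)(-499) + (0.800689)(-221) = 200.50 m.
1° of latitude spans πR/180 = 111195 m, so Δφ = 200.50 / 111195 × 3600 = 6.491″.

Δφ = 6.5″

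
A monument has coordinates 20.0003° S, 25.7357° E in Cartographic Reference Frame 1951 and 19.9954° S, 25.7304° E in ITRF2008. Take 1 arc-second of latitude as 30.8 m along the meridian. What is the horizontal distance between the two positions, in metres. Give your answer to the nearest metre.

775 m

Δφ = -19.9954° − -20.0003° = +0.0049°; Δλ = 25.7304° − 25.7357° = -0.0053°.
1° of latitude = 3600 × 30.80 = 110880 m.
ΔN = Δφ × 110880 = 543.3 m; ΔE = Δλ × 110880 × cos(-20.0003°) = -0.0053 × 110880 × 0.939691 = -552.2 m.
Distance = √(ΔE² + ΔN²) = √((-552.2)² + 543.3²) = 774.7 m.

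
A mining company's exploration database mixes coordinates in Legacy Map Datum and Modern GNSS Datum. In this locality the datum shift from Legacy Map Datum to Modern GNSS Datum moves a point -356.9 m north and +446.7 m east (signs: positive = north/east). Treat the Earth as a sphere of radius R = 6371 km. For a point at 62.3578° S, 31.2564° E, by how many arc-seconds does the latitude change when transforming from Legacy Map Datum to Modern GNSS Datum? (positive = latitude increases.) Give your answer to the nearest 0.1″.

Δφ = -11.6″

On a sphere of radius R, 1 rad of latitude = R, so Δφ = ΔN / R = -356.9 / 6371000 = -5.6019e-05 rad = -11.555″.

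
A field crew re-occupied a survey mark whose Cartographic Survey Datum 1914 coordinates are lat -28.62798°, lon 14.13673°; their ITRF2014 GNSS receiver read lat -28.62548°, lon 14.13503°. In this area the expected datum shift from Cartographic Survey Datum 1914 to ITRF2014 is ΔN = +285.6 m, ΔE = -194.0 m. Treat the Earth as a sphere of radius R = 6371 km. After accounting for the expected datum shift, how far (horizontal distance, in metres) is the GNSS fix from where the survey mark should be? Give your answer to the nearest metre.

Observed coordinate differences: Δφ = +0.00250°, Δλ = -0.00170°.
Converting to metres (1° lat = 111195 m, cos φ = 0.877749): observed ΔN = 278.0 m, observed ΔE = -165.9 m.
Subtracting the expected shift leaves a residual of 278.0 − (285.6) = -7.6 m north and -165.9 − (-194.0) = 28.1 m east.
Residual distance = √((-7.6)² + 28.1²) = 29.1 m.

29 m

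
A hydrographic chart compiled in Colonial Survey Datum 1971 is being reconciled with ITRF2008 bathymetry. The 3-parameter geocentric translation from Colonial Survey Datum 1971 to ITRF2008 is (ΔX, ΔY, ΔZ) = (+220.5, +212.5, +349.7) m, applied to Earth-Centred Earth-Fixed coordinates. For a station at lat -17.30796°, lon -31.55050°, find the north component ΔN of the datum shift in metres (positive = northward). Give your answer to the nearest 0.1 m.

ΔN = 356.7 m

The local north axis is (−sin φ cos λ, −sin φ sin λ, cos φ), giving ΔN = 55.903 − 33.080 + 333.865 = 356.69 m.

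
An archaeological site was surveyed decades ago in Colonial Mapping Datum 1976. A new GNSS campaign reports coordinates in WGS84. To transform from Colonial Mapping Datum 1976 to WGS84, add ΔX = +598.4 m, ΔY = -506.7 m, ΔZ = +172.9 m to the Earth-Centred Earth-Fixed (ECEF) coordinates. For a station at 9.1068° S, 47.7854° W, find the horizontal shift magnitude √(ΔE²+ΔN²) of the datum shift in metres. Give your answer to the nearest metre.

311 m

The local east axis at (φ, λ) is (−sin λ, cos λ, 0), so ΔE = −sin(-47.7854°)·598.4 + cos(-47.7854°)·(-506.7) = 102.74 m.
The local north axis is (−sin φ cos λ, −sin φ sin λ, cos φ), giving ΔN = 63.638 + 59.397 + 170.721 = 293.76 m.
Horizontal magnitude = √(ΔE² + ΔN²) = √(102.74² + 293.76²) = 311.20 m.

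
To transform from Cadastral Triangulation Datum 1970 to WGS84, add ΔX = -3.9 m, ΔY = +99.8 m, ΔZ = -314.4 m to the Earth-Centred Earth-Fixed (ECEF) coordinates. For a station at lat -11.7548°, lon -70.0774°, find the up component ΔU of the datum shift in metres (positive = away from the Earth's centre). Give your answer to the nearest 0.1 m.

ΔU = -29.1 m

The local up (radial) axis is (cos φ cos λ, cos φ sin λ, sin φ), giving ΔU = -1.301 − 91.860 + 64.051 = -29.11 m.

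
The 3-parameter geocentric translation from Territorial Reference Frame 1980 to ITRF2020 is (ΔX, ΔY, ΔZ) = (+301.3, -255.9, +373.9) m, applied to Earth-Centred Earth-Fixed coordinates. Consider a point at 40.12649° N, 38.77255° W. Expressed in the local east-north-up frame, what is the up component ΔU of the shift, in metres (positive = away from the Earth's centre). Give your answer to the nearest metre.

ΔU = 543 m

At φ = 40.12649°, λ = -38.77255°: sin φ = 0.644477, cos φ = 0.764624, sin λ = -0.626230, cos λ = 0.779638.
ΔU = cos φ cos λ·ΔX + cos φ sin λ·ΔY + sin φ·ΔZ = (0.764624)(0.779638)(301.3) + (0.764624)(-0.626230)(-255.9) + (0.644477)(373.9) = 543.12 m.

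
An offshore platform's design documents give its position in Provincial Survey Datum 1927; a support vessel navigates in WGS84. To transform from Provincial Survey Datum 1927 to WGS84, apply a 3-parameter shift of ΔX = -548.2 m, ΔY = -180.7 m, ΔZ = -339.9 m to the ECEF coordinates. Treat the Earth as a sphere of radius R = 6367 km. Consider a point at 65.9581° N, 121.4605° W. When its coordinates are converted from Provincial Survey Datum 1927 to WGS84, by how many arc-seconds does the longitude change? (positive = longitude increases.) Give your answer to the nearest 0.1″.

Δλ = -29.7″

sin φ = 0.913248, cos φ = 0.407405, sin λ = -0.853000, cos λ = -0.521911.
East component: ΔE = −sin λ·ΔX + cos λ·ΔY = −(-0.853000)(-548.2) + (-0.521911)(-180.7) = -373.31 m.
1° of latitude spans πR/180 = 111125 m; at latitude φ, 1° of longitude spans that × cos φ = 45272.9 m, so Δλ = -373.31 / 45272.9 × 3600 = -29.684″.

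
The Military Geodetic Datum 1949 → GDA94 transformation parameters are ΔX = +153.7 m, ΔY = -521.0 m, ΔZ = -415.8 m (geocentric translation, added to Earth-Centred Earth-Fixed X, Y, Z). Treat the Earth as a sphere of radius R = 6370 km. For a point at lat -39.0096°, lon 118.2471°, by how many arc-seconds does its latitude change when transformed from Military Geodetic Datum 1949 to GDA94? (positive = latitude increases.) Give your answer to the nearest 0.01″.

sin φ = -0.629451, cos φ = 0.777041, sin λ = 0.880915, cos λ = -0.473275.
North component: ΔN = −sin φ cos λ·ΔX − sin φ sin λ·ΔY + cos φ·ΔZ = −(-0.629451)(-0.473275)(153.7) − (-0.629451)(0.880915)(-521.0) + (0.777041)(-415.8) = -657.77 m.
1° of latitude spans πR/180 = 111177 m, so Δφ = -657.77 / 111177 × 3600 = -21.299″.

Δφ = -21.30″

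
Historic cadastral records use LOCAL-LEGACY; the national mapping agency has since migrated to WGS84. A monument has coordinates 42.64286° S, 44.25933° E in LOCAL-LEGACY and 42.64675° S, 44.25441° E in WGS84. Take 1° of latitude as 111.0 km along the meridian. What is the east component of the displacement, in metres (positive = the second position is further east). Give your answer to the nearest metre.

ΔE = -402 m

Δφ = -42.64675° − -42.64286° = -0.00389°; Δλ = 44.25441° − 44.25933° = -0.00492°.
ΔN = Δφ × 111000 = -431.8 m; ΔE = Δλ × 111000 × cos(-42.64286°) = -0.00492 × 111000 × 0.735591 = -401.7 m.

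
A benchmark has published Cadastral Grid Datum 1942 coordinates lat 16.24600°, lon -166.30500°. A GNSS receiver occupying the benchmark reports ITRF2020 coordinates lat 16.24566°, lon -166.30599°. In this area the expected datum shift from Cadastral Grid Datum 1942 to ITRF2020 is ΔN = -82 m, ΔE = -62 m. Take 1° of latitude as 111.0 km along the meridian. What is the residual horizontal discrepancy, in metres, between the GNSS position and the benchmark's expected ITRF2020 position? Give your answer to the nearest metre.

62 m

Observed coordinate differences: Δφ = -0.00034°, Δλ = -0.00099°.
Converting to metres (1° lat = 111000 m, cos φ = 0.960069): observed ΔN = -37.7 m, observed ΔE = -105.5 m.
Subtracting the expected shift leaves a residual of -37.7 − (-82) = 44.3 m north and -105.5 − (-62) = -43.5 m east.
Residual distance = √(44.3² + (-43.5)²) = 62.1 m.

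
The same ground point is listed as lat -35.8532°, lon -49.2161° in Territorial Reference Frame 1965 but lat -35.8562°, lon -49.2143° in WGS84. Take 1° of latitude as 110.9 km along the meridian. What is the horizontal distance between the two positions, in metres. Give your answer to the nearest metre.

370 m

Δφ = -35.8562° − -35.8532° = -0.0030°; Δλ = -49.2143° − -49.2161° = +0.0018°.
ΔN = Δφ × 110900 = -332.7 m; ΔE = Δλ × 110900 × cos(-35.8532°) = +0.0018 × 110900 × 0.810520 = 161.8 m.
Distance = √(ΔE² + ΔN²) = √(161.8² + (-332.7)²) = 370.0 m.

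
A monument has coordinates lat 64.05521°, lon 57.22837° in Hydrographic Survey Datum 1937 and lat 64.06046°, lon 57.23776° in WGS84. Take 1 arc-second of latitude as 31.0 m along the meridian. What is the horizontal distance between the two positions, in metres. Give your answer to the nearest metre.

Δφ = 64.06046° − 64.05521° = +0.00525°; Δλ = 57.23776° − 57.22837° = +0.00939°.
1° of latitude = 3600 × 31.00 = 111600 m.
ΔN = Δφ × 111600 = 585.9 m; ΔE = Δλ × 111600 × cos(64.05521°) = +0.00939 × 111600 × 0.437505 = 458.5 m.
Distance = √(ΔE² + ΔN²) = √(458.5² + 585.9²) = 744.0 m.

744 m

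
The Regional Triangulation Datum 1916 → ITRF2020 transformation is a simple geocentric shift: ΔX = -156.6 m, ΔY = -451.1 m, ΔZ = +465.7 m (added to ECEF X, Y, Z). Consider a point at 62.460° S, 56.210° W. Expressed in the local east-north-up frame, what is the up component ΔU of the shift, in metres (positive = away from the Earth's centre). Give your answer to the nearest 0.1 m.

ΔU = -279.9 m

At φ = -62.460°, λ = -56.210°: sin φ = -0.886688, cos φ = 0.462368, sin λ = -0.831082, cos λ = 0.556151.
ΔU = cos φ cos λ·ΔX + cos φ sin λ·ΔY + sin φ·ΔZ = (0.462368)(0.556151)(-156.6) + (0.462368)(-0.831082)(-451.1) + (-0.886688)(465.7) = -279.86 m.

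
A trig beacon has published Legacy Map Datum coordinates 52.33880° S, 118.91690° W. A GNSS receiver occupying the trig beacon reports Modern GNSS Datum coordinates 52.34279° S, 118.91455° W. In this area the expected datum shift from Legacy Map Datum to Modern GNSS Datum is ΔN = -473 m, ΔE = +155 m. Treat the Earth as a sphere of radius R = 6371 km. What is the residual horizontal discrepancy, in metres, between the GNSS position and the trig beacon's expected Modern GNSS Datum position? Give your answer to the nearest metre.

30 m

Observed coordinate differences: Δφ = -0.00399°, Δλ = +0.00235°.
Converting to metres (1° lat = 111195 m, cos φ = 0.610991): observed ΔN = -443.7 m, observed ΔE = 159.7 m.
Subtracting the expected shift leaves a residual of -443.7 − (-473) = 29.3 m north and 159.7 − (155) = 4.7 m east.
Residual distance = √(29.3² + 4.7²) = 29.7 m.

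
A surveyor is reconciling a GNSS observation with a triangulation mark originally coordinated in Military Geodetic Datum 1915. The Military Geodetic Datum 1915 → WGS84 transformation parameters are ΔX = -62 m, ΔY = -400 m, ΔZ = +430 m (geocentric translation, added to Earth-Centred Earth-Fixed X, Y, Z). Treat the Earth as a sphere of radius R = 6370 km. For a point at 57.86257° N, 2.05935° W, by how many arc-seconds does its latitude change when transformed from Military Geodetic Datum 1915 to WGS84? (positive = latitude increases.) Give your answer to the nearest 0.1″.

sin φ = 0.846775, cos φ = 0.531952, sin λ = -0.035935, cos λ = 0.999354.
North component: ΔN = −sin φ cos λ·ΔX − sin φ sin λ·ΔY + cos φ·ΔZ = −(0.846775)(0.999354)(-62) − (0.846775)(-0.035935)(-400) + (0.531952)(430) = 269.03 m.
1° of latitude spans πR/180 = 111177 m, so Δφ = 269.03 / 111177 × 3600 = 8.711″.

Δφ = 8.7″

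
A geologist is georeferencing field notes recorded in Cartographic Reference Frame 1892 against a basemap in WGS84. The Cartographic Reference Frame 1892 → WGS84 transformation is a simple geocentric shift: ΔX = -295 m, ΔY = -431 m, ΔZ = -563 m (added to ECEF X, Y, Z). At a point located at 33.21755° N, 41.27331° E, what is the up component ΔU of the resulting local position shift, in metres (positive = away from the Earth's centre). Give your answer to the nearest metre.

ΔU = -732 m

The local up (radial) axis is (cos φ cos λ, cos φ sin λ, sin φ), giving ΔU = -185.485 − 237.853 − 308.422 = -731.76 m.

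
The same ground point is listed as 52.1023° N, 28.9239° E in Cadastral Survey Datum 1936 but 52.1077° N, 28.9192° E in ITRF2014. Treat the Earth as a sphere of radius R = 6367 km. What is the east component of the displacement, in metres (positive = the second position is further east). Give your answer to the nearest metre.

Δφ = 52.1077° − 52.1023° = +0.0054°; Δλ = 28.9192° − 28.9239° = -0.0047°.
1° along a meridian = πR/180 = 111125 m.
ΔN = Δφ × 111125 = 600.1 m; ΔE = Δλ × 111125 × cos(52.1023°) = -0.0047 × 111125 × 0.614254 = -320.8 m.

ΔE = -321 m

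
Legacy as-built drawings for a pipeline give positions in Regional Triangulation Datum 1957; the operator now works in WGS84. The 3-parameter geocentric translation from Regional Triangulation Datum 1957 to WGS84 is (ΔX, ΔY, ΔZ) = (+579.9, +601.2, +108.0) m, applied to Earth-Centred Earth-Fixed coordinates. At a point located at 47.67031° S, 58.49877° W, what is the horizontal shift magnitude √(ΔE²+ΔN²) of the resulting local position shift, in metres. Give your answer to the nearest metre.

The local east axis at (φ, λ) is (−sin λ, cos λ, 0), so ΔE = −sin(-58.49877°)·579.9 + cos(-58.49877°)·601.2 = 808.58 m.
The local north axis is (−sin φ cos λ, −sin φ sin λ, cos φ), giving ΔN = 224.008 − 378.956 + 72.727 = -82.22 m.
Horizontal magnitude = √(ΔE² + ΔN²) = √(808.58² + (-82.22)²) = 812.75 m.

813 m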